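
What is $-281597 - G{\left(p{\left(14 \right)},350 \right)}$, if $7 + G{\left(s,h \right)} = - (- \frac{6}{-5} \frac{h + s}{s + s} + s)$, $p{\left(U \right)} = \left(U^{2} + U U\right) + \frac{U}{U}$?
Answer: $- \frac{184183292}{655} \approx -2.812 \cdot 10^{5}$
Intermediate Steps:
$p{\left(U \right)} = 1 + 2 U^{2}$ ($p{\left(U \right)} = \left(U^{2} + U^{2}\right) + 1 = 2 U^{2} + 1 = 1 + 2 U^{2}$)
$G{\left(s,h \right)} = -7 - s - \frac{3 \left(h + s\right)}{5 s}$ ($G{\left(s,h \right)} = -7 - \left(- \frac{6}{-5} \frac{h + s}{s + s} + s\right) = -7 - \left(\left(-6\right) \left(- \frac{1}{5}\right) \frac{h + s}{2 s} + s\right) = -7 - \left(\frac{6 \left(h + s\right) \frac{1}{2 s}}{5} + s\right) = -7 - \left(\frac{6 \frac{h + s}{2 s}}{5} + s\right) = -7 - \left(\frac{3 \left(h + s\right)}{5 s} + s\right) = -7 - \left(s + \frac{3 \left(h + s\right)}{5 s}\right) = -7 - s - \frac{3 \left(h + s\right)}{5 s}$)
$-281597 - G{\left(p{\left(14 \right)},350 \right)} = -281597 - \left(- \frac{38}{5} - \left(1 + 2 \cdot 14^{2}\right) - \frac{210}{1 + 2 \cdot 14^{2}}\right) = -281597 - \left(- \frac{38}{5} - \left(1 + 2 \cdot 196\right) - \frac{210}{1 + 2 \cdot 196}\right) = -281597 - \left(- \frac{38}{5} - \left(1 + 392\right) - \frac{210}{1 + 392}\right) = -281597 - \left(- \frac{38}{5} - 393 - \frac{210}{393}\right) = -281597 - \left(- \frac{38}{5} - 393 - 210 \cdot \frac{1}{393}\right) = -281597 - \left(- \frac{38}{5} - 393 - \frac{70}{131}\right) = -281597 - - \frac{262743}{655} = -281597 + \frac{262743}{655} = - \frac{184183292}{655}$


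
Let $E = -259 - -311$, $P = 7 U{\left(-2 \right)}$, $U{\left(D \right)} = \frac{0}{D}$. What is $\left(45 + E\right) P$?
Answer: $0$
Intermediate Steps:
$U{\left(D \right)} = 0$
$P = 0$ ($P = 7 \cdot 0 = 0$)
$E = 52$ ($E = -259 + 311 = 52$)
$\left(45 + E\right) P = \left(45 + 52\right) 0 = 97 \cdot 0 = 0$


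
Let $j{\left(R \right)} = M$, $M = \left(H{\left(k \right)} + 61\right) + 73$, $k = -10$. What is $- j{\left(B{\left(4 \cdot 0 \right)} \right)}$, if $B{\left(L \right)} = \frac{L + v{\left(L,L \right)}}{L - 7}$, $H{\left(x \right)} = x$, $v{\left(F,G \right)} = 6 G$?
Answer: $-124$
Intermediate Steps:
$B{\left(L \right)} = \frac{7 L}{-7 + L}$ ($B{\left(L \right)} = \frac{L + 6 L}{L - 7} = \frac{7 L}{-7 + L}$)
$M = 124$ ($M = \left(-10 + 61\right) + 73 = 51 + 73 = 124$)
$j{\left(R \right)} = 124$
$- j{\left(B{\left(4 \cdot 0 \right)} \right)} = \left(-1\right) 124 = -124$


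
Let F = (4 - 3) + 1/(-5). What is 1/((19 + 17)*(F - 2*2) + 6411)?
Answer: 5/31479 ≈ 0.00015884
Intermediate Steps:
F = ⅘ (F = 1 - ⅕ = ⅘ ≈ 0.80000)
1/((19 + 17)*(F - 2*2) + 6411) = 1/((19 + 17)*(⅘ - 2*2) + 6411) = 1/(36*(⅘ - 4) + 6411) = 1/(36*(-16/5) + 6411) = 1/(-576/5 + 6411) = 1/(31479/5) = 5/31479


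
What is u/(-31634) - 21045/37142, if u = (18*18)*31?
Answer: -519395889/587475014 ≈ -0.88412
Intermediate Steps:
u = 10044 (u = 324*31 = 10044)
u/(-31634) - 21045/37142 = 10044/(-31634) - 21045/37142 = 10044*(-1/31634) - 21045*1/37142 = -5022/15817 - 21045/37142 = -519395889/587475014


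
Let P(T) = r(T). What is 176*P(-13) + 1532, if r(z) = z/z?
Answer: 1708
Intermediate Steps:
r(z) = 1
P(T) = 1
176*P(-13) + 1532 = 176*1 + 1532 = 176 + 1532 = 1708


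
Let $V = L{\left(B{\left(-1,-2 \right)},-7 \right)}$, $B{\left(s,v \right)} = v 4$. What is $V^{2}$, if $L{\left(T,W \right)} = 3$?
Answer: $9$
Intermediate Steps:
$B{\left(s,v \right)} = 4 v$
$V = 3$
$V^{2} = 3^{2} = 9$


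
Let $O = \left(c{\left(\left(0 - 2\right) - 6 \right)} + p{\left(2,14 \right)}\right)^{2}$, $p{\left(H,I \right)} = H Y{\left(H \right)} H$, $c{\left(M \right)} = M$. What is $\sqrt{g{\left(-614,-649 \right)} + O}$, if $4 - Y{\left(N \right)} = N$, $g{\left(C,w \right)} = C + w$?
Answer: $i \sqrt{1263} \approx 35.539 i$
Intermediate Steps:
$Y{\left(N \right)} = 4 - N$
$p{\left(H,I \right)} = H^{2} \left(4 - H\right)$ ($p{\left(H,I \right)} = H \left(4 - H\right) H = H^{2} \left(4 - H\right)$)
$O = 0$ ($O = \left(\left(\left(0 - 2\right) - 6\right) + 2^{2} \left(4 - 2\right)\right)^{2} = \left(\left(-2 - 6\right) + 4 \left(4 - 2\right)\right)^{2} = \left(-8 + 4 \cdot 2\right)^{2} = \left(-8 + 8\right)^{2} = 0^{2} = 0$)
$\sqrt{g{\left(-614,-649 \right)} + O} = \sqrt{\left(-614 - 649\right) + 0} = \sqrt{-1263 + 0} = \sqrt{-1263} = i \sqrt{1263}$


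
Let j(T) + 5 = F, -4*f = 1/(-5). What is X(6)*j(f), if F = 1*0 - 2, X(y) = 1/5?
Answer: -7/5 ≈ -1.4000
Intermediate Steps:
f = 1/20 (f = -1/4/(-5) = -1/4*(-1/5) = 1/20 ≈ 0.050000)
X(y) = 1/5 (X(y) = 1*(1/5) = 1/5)
F = -2 (F = 0 - 2 = -2)
j(T) = -7 (j(T) = -5 - 2 = -7)
X(6)*j(f) = (1/5)*(-7) = -7/5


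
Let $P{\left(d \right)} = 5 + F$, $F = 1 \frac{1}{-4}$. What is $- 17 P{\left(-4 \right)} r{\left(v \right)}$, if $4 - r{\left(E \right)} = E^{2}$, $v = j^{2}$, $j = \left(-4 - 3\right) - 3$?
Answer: $807177$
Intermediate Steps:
$F = - \frac{1}{4}$ ($F = 1 \left(- \frac{1}{4}\right) = - \frac{1}{4} \approx -0.25$)
$P{\left(d \right)} = \frac{19}{4}$ ($P{\left(d \right)} = 5 - \frac{1}{4} = \frac{19}{4}$)
$j = -10$ ($j = -7 - 3 = -10$)
$v = 100$ ($v = \left(-10\right)^{2} = 100$)
$r{\left(E \right)} = 4 - E^{2}$
$- 17 P{\left(-4 \right)} r{\left(v \right)} = \left(-17\right) \frac{19}{4} \left(4 - 100^{2}\right) = - \frac{323 \left(4 - 10000\right)}{4} = \left(- \frac{323}{4}\right) \left(-9996\right) = 807177$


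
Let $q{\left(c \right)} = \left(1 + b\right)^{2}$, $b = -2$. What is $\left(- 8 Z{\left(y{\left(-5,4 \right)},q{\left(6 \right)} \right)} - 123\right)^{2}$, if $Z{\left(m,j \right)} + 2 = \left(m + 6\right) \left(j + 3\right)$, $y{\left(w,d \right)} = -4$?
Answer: $29241$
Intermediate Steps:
$q{\left(c \right)} = 1$ ($q{\left(c \right)} = \left(1 - 2\right)^{2} = \left(-1\right)^{2} = 1$)
$Z{\left(m,j \right)} = -2 + \left(3 + j\right) \left(6 + m\right)$ ($Z{\left(m,j \right)} = -2 + \left(m + 6\right) \left(j + 3\right) = -2 + \left(6 + m\right) \left(3 + j\right) = -2 + \left(3 + j\right) \left(6 + m\right)$)
$\left(- 8 Z{\left(y{\left(-5,4 \right)},q{\left(6 \right)} \right)} - 123\right)^{2} = \left(- 8 \left(16 + 3 \left(-4\right) + 6 \cdot 1 + 1 \left(-4\right)\right) - 123\right)^{2} = \left(- 8 \left(16 - 12 + 6 - 4\right) - 123\right)^{2} = \left(\left(-8\right) 6 - 123\right)^{2} = \left(-48 - 123\right)^{2} = \left(-171\right)^{2} = 29241$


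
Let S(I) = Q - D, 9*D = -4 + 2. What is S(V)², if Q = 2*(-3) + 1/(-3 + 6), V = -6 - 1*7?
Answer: 2401/81 ≈ 29.642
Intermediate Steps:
V = -13 (V = -6 - 7 = -13)
Q = -17/3 (Q = -6 + 1/3 = -6 + ⅓ = -17/3 ≈ -5.6667)
D = -2/9 (D = (-4 + 2)/9 = (⅑)*(-2) = -2/9 ≈ -0.22222)
S(I) = -49/9 (S(I) = -17/3 - 1*(-2/9) = -17/3 + 2/9 = -49/9)
S(V)² = (-49/9)² = 2401/81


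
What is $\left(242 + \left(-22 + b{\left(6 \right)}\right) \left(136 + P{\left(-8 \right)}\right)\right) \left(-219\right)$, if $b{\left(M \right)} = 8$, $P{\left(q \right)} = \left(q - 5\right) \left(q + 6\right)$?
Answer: $443694$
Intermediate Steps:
$P{\left(q \right)} = \left(-5 + q\right) \left(6 + q\right)$
$\left(242 + \left(-22 + b{\left(6 \right)}\right) \left(136 + P{\left(-8 \right)}\right)\right) \left(-219\right) = \left(242 + \left(-22 + 8\right) \left(136 - \left(38 - 64\right)\right)\right) \left(-219\right) = \left(242 - 14 \left(136 - -26\right)\right) \left(-219\right) = \left(242 - 14 \left(136 + 26\right)\right) \left(-219\right) = \left(242 - 2268\right) \left(-219\right) = \left(-2026\right) \left(-219\right) = 443694$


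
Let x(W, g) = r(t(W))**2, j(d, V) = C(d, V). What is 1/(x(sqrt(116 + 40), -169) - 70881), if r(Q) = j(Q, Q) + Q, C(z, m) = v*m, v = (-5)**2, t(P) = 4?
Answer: -1/60065 ≈ -1.6649e-5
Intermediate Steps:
v = 25
C(z, m) = 25*m
j(d, V) = 25*V
r(Q) = 26*Q (r(Q) = 25*Q + Q = 26*Q)
x(W, g) = 10816 (x(W, g) = (26*4)**2 = 104**2 = 10816)
1/(x(sqrt(116 + 40), -169) - 70881) = 1/(10816 - 70881) = 1/(-60065) = -1/60065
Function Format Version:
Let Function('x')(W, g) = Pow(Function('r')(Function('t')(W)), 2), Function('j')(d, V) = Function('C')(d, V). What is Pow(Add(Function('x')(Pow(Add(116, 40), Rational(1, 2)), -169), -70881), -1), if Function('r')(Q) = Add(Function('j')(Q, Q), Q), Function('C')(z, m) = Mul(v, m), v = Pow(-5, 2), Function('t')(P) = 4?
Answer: Rational(-1, 60065) ≈ -1.6649e-5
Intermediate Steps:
v = 25
Function('C')(z, m) = Mul(25, m)
Function('j')(d, V) = Mul(25, V)
Function('r')(Q) = Mul(26, Q) (Function('r')(Q) = Add(Mul(25, Q), Q) = Mul(26, Q))
Function('x')(W, g) = 10816 (Function('x')(W, g) = Pow(Mul(26, 4), 2) = Pow(104, 2) = 10816)
Pow(Add(Function('x')(Pow(Add(116, 40), Rational(1, 2)), -169), -70881), -1) = Pow(Add(10816, -70881), -1) = Pow(-60065, -1) = Rational(-1, 60065)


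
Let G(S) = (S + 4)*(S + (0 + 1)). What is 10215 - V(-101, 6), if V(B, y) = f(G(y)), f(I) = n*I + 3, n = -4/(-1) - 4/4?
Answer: 10002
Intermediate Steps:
n = 3 (n = -4*(-1) - 4*¼ = 4 - 1 = 3)
G(S) = (1 + S)*(4 + S) (G(S) = (4 + S)*(S + 1) = (4 + S)*(1 + S) = (1 + S)*(4 + S))
f(I) = 3 + 3*I (f(I) = 3*I + 3 = 3 + 3*I)
V(B, y) = 15 + 3*y² + 15*y (V(B, y) = 3 + 3*(4 + y² + 5*y) = 3 + (12 + 3*y² + 15*y) = 15 + 3*y² + 15*y)
10215 - V(-101, 6) = 10215 - (15 + 3*6² + 15*6) = 10215 - (15 + 3*36 + 90) = 10215 - (15 + 108 + 90) = 10215 - 1*213 = 10215 - 213 = 10002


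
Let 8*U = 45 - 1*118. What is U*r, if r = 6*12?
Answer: -657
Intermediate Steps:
r = 72
U = -73/8 (U = (45 - 1*118)/8 = (45 - 118)/8 = (⅛)*(-73) = -73/8 ≈ -9.1250)
U*r = -73/8*72 = -657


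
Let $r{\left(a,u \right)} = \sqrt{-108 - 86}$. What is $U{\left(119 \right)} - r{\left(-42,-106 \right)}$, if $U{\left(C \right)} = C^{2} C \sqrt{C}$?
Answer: $1685159 \sqrt{119} - i \sqrt{194} \approx 1.8383 \cdot 10^{7} - 13.928 i$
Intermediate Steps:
$r{\left(a,u \right)} = i \sqrt{194}$ ($r{\left(a,u \right)} = \sqrt{-194} = i \sqrt{194}$)
$U{\left(C \right)} = C^{\frac{7}{2}}$ ($U{\left(C \right)} = C^{2} C^{\frac{3}{2}} = C^{\frac{7}{2}}$)
$U{\left(119 \right)} - r{\left(-42,-106 \right)} = 119^{\frac{7}{2}} - i \sqrt{194} = 1685159 \sqrt{119} - i \sqrt{194}$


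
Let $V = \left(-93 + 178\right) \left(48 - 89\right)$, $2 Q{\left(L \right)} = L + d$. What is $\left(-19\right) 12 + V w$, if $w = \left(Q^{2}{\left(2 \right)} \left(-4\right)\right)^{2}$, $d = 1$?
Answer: $-282513$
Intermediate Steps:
$Q{\left(L \right)} = \frac{1}{2} + \frac{L}{2}$ ($Q{\left(L \right)} = \frac{L + 1}{2} = \frac{1 + L}{2} = \frac{1}{2} + \frac{L}{2}$)
$V = -3485$ ($V = 85 \left(-41\right) = -3485$)
$w = 81$ ($w = \left(\left(\frac{1}{2} + \frac{1}{2} \cdot 2\right)^{2} \left(-4\right)\right)^{2} = \left(\left(\frac{1}{2} + 1\right)^{2} \left(-4\right)\right)^{2} = \left(\left(\frac{3}{2}\right)^{2} \left(-4\right)\right)^{2} = \left(\frac{9}{4} \left(-4\right)\right)^{2} = \left(-9\right)^{2} = 81$)
$\left(-19\right) 12 + V w = \left(-19\right) 12 - 282285 = -228 - 282285 = -282513$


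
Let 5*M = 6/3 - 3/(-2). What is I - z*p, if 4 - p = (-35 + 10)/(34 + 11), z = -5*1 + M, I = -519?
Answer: -44947/90 ≈ -499.41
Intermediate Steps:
M = 7/10 (M = (6/3 - 3/(-2))/5 = (6*(⅓) - 3*(-½))/5 = (2 + 3/2)/5 = (⅕)*(7/2) = 7/10 ≈ 0.70000)
z = -43/10 (z = -5*1 + 7/10 = -5 + 7/10 = -43/10 ≈ -4.3000)
p = 41/9 (p = 4 - (-35 + 10)/(34 + 11) = 4 - (-25)/45 = 4 - 1*(-5/9) = 4 + 5/9 = 41/9 ≈ 4.5556)
I - z*p = -519 - (-43)*41/(10*9) = -519 - 1*(-1763/90) = -519 + 1763/90 = -44947/90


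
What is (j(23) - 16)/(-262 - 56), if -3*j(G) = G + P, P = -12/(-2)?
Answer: 77/954 ≈ 0.080713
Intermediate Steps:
P = 6 (P = -12*(-½) = 6)
j(G) = -2 - G/3 (j(G) = -(G + 6)/3 = -(6 + G)/3 = -2 - G/3)
(j(23) - 16)/(-262 - 56) = ((-2 - ⅓*23) - 16)/(-262 - 56) = ((-2 - 23/3) - 16)/(-318) = (-29/3 - 16)*(-1/318) = -77/3*(-1/318) = 77/954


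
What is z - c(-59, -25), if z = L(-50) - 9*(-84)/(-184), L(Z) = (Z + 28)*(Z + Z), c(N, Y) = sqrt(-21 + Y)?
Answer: 101011/46 - I*sqrt(46) ≈ 2195.9 - 6.7823*I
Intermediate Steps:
L(Z) = 2*Z*(28 + Z) (L(Z) = (28 + Z)*(2*Z) = 2*Z*(28 + Z))
z = 101011/46 (z = 2*(-50)*(28 - 50) - 9*(-84)/(-184) = 2*(-50)*(-22) - (-756)*(-1)/184 = 2200 - 1*189/46 = 2200 - 189/46 = 101011/46 ≈ 2195.9)
z - c(-59, -25) = 101011/46 - sqrt(-21 - 25) = 101011/46 - sqrt(-46) = 101011/46 - I*sqrt(46)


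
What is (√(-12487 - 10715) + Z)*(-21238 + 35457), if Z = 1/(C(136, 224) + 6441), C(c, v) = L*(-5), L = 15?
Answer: 14219/6366 + 42657*I*√2578 ≈ 2.2336 + 2.1659e+6*I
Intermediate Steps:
C(c, v) = -75 (C(c, v) = 15*(-5) = -75)
Z = 1/6366 (Z = 1/(-75 + 6441) = 1/6366 ≈ 0.00015708)
(√(-12487 - 10715) + Z)*(-21238 + 35457) = (√(-12487 - 10715) + 1/6366)*(-21238 + 35457) = (√(-23202) + 1/6366)*14219 = (3*I*√2578 + 1/6366)*14219 = (1/6366 + 3*I*√2578)*14219 = 14219/6366 + 42657*I*√2578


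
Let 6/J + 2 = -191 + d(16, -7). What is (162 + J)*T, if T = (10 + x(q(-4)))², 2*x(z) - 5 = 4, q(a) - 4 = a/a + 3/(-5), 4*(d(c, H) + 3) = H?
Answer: 53873619/1582 ≈ 34054.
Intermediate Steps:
d(c, H) = -3 + H/4
q(a) = 22/5 (q(a) = 4 + (a/a + 3/(-5)) = 4 + (1 + 3*(-⅕)) = 4 + (1 - ⅗) = 4 + ⅖ = 22/5)
x(z) = 9/2 (x(z) = 5/2 + (½)*4 = 5/2 + 2 = 9/2)
T = 841/4 (T = (10 + 9/2)² = (29/2)² = 841/4 ≈ 210.25)
J = -24/791 (J = 6/(-2 + (-191 + (-3 + (¼)*(-7)))) = 6/(-2 + (-191 + (-3 - 7/4))) = 6/(-2 + (-191 - 19/4)) = 6/(-2 - 783/4) = 6/(-791/4) = 6*(-4/791) = -24/791 ≈ -0.030341)
(162 + J)*T = (162 - 24/791)*(841/4) = (128118/791)*(841/4) = 53873619/1582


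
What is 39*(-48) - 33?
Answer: -1905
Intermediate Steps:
39*(-48) - 33 = -1872 - 33 = -1905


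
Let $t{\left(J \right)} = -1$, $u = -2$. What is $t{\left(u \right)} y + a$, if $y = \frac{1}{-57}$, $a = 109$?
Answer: $\frac{6214}{57} \approx 109.02$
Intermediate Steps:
$y = - \frac{1}{57} \approx -0.017544$
$t{\left(u \right)} y + a = \left(-1\right) \left(- \frac{1}{57}\right) + 109 = \frac{1}{57} + 109 = \frac{6214}{57}$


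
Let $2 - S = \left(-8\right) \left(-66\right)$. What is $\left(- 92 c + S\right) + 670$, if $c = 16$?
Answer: $-1328$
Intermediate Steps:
$S = -526$ ($S = 2 - \left(-8\right) \left(-66\right) = 2 - 528 = -526$)
$\left(- 92 c + S\right) + 670 = \left(\left(-92\right) 16 - 526\right) + 670 = \left(-1472 - 526\right) + 670 = -1998 + 670 = -1328$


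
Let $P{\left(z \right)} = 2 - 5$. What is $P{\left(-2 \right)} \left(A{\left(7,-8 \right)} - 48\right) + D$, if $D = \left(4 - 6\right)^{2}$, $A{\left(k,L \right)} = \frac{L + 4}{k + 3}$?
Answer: $\frac{746}{5} \approx 149.2$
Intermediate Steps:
$P{\left(z \right)} = -3$
$A{\left(k,L \right)} = \frac{4 + L}{3 + k}$
$D = 4$ ($D = \left(-2\right)^{2} = 4$)
$P{\left(-2 \right)} \left(A{\left(7,-8 \right)} - 48\right) + D = - 3 \left(\frac{4 - 8}{3 + 7} - 48\right) + 4 = - 3 \left(\frac{1}{10} \left(-4\right) - 48\right) + 4 = - 3 \left(- \frac{2}{5} - 48\right) + 4 = \left(-3\right) \left(- \frac{242}{5}\right) + 4 = \frac{726}{5} + 4 = \frac{746}{5}$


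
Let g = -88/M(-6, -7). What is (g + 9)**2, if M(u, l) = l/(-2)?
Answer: 12769/49 ≈ 260.59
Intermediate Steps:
M(u, l) = -l/2 (M(u, l) = l*(-1/2) = -l/2)
g = -176/7 (g = -88/((-1/2*(-7))) = -88/7/2 = -88*2/7 = -176/7 ≈ -25.143)
(g + 9)**2 = (-176/7 + 9)**2 = (-113/7)**2 = 12769/49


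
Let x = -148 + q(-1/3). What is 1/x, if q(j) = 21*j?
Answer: -1/155 ≈ -0.0064516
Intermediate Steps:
x = -155 (x = -148 + 21*(-1/3) = -148 + 21*(-1*⅓) = -148 + 21*(-⅓) = -148 - 7 = -155)
1/x = 1/(-155) = -1/155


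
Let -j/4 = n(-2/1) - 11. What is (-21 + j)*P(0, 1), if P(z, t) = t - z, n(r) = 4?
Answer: 7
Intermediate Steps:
j = 28 (j = -4*(4 - 11) = -4*(-7) = 28)
(-21 + j)*P(0, 1) = (-21 + 28)*(1 - 1*0) = 7*(1 + 0) = 7*1 = 7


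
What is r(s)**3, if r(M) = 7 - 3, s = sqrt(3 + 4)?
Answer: 64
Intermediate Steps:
s = sqrt(7) ≈ 2.6458
r(M) = 4
r(s)**3 = 4**3 = 64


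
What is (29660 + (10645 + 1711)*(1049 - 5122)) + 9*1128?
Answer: -50286176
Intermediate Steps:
(29660 + (10645 + 1711)*(1049 - 5122)) + 9*1128 = (29660 + 12356*(-4073)) + 10152 = (29660 - 50325988) + 10152 = -50296328 + 10152 = -50286176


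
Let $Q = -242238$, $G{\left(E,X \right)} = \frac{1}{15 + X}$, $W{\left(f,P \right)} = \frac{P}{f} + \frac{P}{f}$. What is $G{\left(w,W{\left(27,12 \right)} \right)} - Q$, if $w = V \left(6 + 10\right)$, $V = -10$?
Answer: $\frac{34640043}{143} \approx 2.4224 \cdot 10^{5}$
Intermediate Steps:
$W{\left(f,P \right)} = \frac{2 P}{f}$
$w = -160$ ($w = - 10 \left(6 + 10\right) = \left(-10\right) 16 = -160$)
$G{\left(w,W{\left(27,12 \right)} \right)} - Q = \frac{1}{15 + 2 \cdot 12 \cdot \frac{1}{27}} - -242238 = \frac{1}{15 + 2 \cdot 12 \cdot \frac{1}{27}} + 242238 = \frac{1}{15 + \frac{8}{9}} + 242238 = \frac{1}{\frac{143}{9}} + 242238 = \frac{9}{143} + 242238 = \frac{34640043}{143}$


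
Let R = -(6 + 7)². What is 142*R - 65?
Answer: -24063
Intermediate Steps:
R = -169 (R = -1*13² = -1*169 = -169)
142*R - 65 = 142*(-169) - 65 = -23998 - 65 = -24063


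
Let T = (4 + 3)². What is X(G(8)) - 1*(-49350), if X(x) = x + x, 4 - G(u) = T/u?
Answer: 197383/4 ≈ 49346.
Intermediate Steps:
T = 49 (T = 7² = 49)
G(u) = 4 - 49/u
X(x) = 2*x
X(G(8)) - 1*(-49350) = 2*(4 - 49/8) - 1*(-49350) = 2*(4 - 49*⅛) + 49350 = 2*(4 - 49/8) + 49350 = 2*(-17/8) + 49350 = -17/4 + 49350 = 197383/4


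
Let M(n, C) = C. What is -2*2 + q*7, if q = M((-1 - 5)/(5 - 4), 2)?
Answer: 10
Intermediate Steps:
q = 2
-2*2 + q*7 = -2*2 + 2*7 = -4 + 14 = 10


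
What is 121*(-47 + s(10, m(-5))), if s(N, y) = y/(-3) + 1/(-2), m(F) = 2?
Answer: -34969/6 ≈ -5828.2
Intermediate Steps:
s(N, y) = -½ - y/3 (s(N, y) = y*(-⅓) + 1*(-½) = -y/3 - ½ = -½ - y/3)
121*(-47 + s(10, m(-5))) = 121*(-47 + (-½ - ⅓*2)) = 121*(-47 + (-½ - ⅔)) = 121*(-47 - 7/6) = 121*(-289/6) = -34969/6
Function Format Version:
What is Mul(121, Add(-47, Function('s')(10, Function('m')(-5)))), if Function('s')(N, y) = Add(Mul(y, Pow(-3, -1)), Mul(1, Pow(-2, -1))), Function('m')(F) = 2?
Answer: Rational(-34969, 6) ≈ -5828.2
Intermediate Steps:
Function('s')(N, y) = Add(Rational(-1, 2), Mul(Rational(-1, 3), y)) (Function('s')(N, y) = Add(Mul(y, Rational(-1, 3)), Mul(1, Rational(-1, 2))) = Add(Mul(Rational(-1, 3), y), Rational(-1, 2)) = Add(Rational(-1, 2), Mul(Rational(-1, 3), y)))
Mul(121, Add(-47, Function('s')(10, Function('m')(-5)))) = Mul(121, Add(-47, Add(Rational(-1, 2), Mul(Rational(-1, 3), 2)))) = Mul(121, Add(-47, Add(Rational(-1, 2), Rational(-2, 3)))) = Mul(121, Add(-47, Rational(-7, 6))) = Mul(121, Rational(-289, 6)) = Rational(-34969, 6)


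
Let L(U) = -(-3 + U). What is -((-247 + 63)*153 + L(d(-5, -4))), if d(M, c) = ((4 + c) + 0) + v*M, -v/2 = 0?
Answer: 28149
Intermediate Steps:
v = 0 (v = -2*0 = 0)
d(M, c) = 4 + c (d(M, c) = ((4 + c) + 0) + 0*M = (4 + c) + 0 = 4 + c)
L(U) = 3 - U
-((-247 + 63)*153 + L(d(-5, -4))) = -((-247 + 63)*153 + (3 - (4 - 4))) = -(-184*153 + (3 - 1*0)) = -(-28152 + (3 + 0)) = -(-28152 + 3) = -1*(-28149) = 28149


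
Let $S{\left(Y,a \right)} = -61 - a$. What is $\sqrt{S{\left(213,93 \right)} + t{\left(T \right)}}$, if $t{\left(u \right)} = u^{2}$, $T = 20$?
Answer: $\sqrt{246} \approx 15.684$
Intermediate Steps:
$\sqrt{S{\left(213,93 \right)} + t{\left(T \right)}} = \sqrt{\left(-61 - 93\right) + 20^{2}} = \sqrt{\left(-61 - 93\right) + 400} = \sqrt{-154 + 400} = \sqrt{246}$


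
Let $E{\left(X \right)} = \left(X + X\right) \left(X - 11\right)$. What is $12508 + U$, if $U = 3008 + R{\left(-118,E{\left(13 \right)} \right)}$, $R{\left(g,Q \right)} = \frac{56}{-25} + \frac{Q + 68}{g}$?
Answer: $\frac{22881296}{1475} \approx 15513.0$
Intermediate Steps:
$E{\left(X \right)} = 2 X \left(-11 + X\right)$
$R{\left(g,Q \right)} = - \frac{56}{25} + \frac{68 + Q}{g}$ ($R{\left(g,Q \right)} = 56 \left(- \frac{1}{25}\right) + \frac{68 + Q}{g} = - \frac{56}{25} + \frac{68 + Q}{g}$)
$U = \frac{4431996}{1475}$ ($U = 3008 + \frac{68 + 2 \cdot 13 \left(-11 + 13\right) - - \frac{6608}{25}}{-118} = 3008 - \frac{68 + 2 \cdot 13 \cdot 2 + \frac{6608}{25}}{118} = 3008 - \frac{68 + 52 + \frac{6608}{25}}{118} = 3008 - \frac{4804}{1475} = \frac{4431996}{1475} \approx 3004.7$)
$12508 + U = 12508 + \frac{4431996}{1475} = \frac{22881296}{1475}$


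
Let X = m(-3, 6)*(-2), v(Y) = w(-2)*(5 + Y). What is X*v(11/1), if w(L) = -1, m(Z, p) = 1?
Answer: 32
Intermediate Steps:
v(Y) = -5 - Y (v(Y) = -(5 + Y) = -5 - Y)
X = -2 (X = 1*(-2) = -2)
X*v(11/1) = -2*(-5 - 11/1) = -2*(-5 - 11) = -2*(-16) = 32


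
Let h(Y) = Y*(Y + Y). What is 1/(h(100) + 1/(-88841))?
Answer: 88841/1776819999 ≈ 5.0000e-5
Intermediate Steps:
h(Y) = 2*Y² (h(Y) = Y*(2*Y) = 2*Y²)
1/(h(100) + 1/(-88841)) = 1/(2*100² + 1/(-88841)) = 1/(2*10000 - 1/88841) = 1/(20000 - 1/88841) = 1/(1776819999/88841) = 88841/1776819999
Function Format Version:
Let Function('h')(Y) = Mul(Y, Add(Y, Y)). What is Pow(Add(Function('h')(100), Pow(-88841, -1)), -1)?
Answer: Rational(88841, 1776819999) ≈ 5.0000e-5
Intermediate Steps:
Function('h')(Y) = Mul(2, Pow(Y, 2)) (Function('h')(Y) = Mul(Y, Mul(2, Y)) = Mul(2, Pow(Y, 2)))
Pow(Add(Function('h')(100), Pow(-88841, -1)), -1) = Pow(Add(Mul(2, Pow(100, 2)), Pow(-88841, -1)), -1) = Pow(Add(Mul(2, 10000), Rational(-1, 88841)), -1) = Pow(Add(20000, Rational(-1, 88841)), -1) = Pow(Rational(1776819999, 88841), -1) = Rational(88841, 1776819999)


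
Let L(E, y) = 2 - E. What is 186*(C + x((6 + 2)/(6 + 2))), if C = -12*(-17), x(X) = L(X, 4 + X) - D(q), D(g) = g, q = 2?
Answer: 37758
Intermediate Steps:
x(X) = -X (x(X) = (2 - X) - 1*2 = (2 - X) - 2 = -X)
C = 204
186*(C + x((6 + 2)/(6 + 2))) = 186*(204 - (6 + 2)/(6 + 2)) = 186*(204 - 8/8) = 186*(204 - 1*1) = 186*(204 - 1) = 186*203 = 37758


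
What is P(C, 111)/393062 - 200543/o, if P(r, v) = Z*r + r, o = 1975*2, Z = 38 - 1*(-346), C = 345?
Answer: -19575293479/388148725 ≈ -50.432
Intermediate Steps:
Z = 384 (Z = 38 + 346 = 384)
o = 3950
P(r, v) = 385*r (P(r, v) = 384*r + r = 385*r)
P(C, 111)/393062 - 200543/o = (385*345)/393062 - 200543/3950 = 132825*(1/393062) - 200543*1/3950 = 132825/393062 - 200543/3950 = -19575293479/388148725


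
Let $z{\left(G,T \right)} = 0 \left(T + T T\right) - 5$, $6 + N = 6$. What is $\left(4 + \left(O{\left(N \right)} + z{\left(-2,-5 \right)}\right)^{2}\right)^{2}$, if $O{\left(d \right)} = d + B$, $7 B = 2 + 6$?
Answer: $\frac{855625}{2401} \approx 356.36$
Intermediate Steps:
$N = 0$ ($N = -6 + 6 = 0$)
$B = \frac{8}{7}$ ($B = \frac{2 + 6}{7} = \frac{1}{7} \cdot 8 = \frac{8}{7} \approx 1.1429$)
$z{\left(G,T \right)} = -5$ ($z{\left(G,T \right)} = 0 \left(T + T^{2}\right) - 5 = 0 - 5 = -5$)
$O{\left(d \right)} = \frac{8}{7} + d$ ($O{\left(d \right)} = d + \frac{8}{7} = \frac{8}{7} + d$)
$\left(4 + \left(O{\left(N \right)} + z{\left(-2,-5 \right)}\right)^{2}\right)^{2} = \left(4 + \left(\left(\frac{8}{7} + 0\right) - 5\right)^{2}\right)^{2} = \left(4 + \left(\frac{8}{7} - 5\right)^{2}\right)^{2} = \left(4 + \left(- \frac{27}{7}\right)^{2}\right)^{2} = \left(4 + \frac{729}{49}\right)^{2} = \left(\frac{925}{49}\right)^{2} = \frac{855625}{2401}$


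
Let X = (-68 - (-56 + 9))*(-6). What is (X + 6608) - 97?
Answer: 6637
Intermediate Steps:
X = 126 (X = (-68 - 1*(-47))*(-6) = (-68 + 47)*(-6) = -21*(-6) = 126)
(X + 6608) - 97 = (126 + 6608) - 97 = 6734 - 97 = 6637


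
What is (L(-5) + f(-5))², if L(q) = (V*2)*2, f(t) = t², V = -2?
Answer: 289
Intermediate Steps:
L(q) = -8 (L(q) = -2*2*2 = -4*2 = -8)
(L(-5) + f(-5))² = (-8 + (-5)²)² = (-8 + 25)² = 17² = 289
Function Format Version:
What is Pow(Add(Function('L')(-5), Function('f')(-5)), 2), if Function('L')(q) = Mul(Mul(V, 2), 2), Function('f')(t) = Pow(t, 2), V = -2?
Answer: 289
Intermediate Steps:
Function('L')(q) = -8 (Function('L')(q) = Mul(Mul(-2, 2), 2) = Mul(-4, 2) = -8)
Pow(Add(Function('L')(-5), Function('f')(-5)), 2) = Pow(Add(-8, Pow(-5, 2)), 2) = Pow(Add(-8, 25), 2) = Pow(17, 2) = 289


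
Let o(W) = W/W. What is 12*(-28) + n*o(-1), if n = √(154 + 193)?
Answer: -336 + √347 ≈ -317.37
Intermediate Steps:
o(W) = 1
n = √347 ≈ 18.628
12*(-28) + n*o(-1) = 12*(-28) + √347*1 = -336 + √347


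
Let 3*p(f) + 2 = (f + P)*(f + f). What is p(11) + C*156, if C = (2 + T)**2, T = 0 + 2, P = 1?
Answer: 7750/3 ≈ 2583.3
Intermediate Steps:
T = 2
C = 16 (C = (2 + 2)**2 = 4**2 = 16)
p(f) = -2/3 + 2*f*(1 + f)/3 (p(f) = -2/3 + ((f + 1)*(f + f))/3 = -2/3 + ((1 + f)*(2*f))/3 = -2/3 + (2*f*(1 + f))/3 = -2/3 + 2*f*(1 + f)/3)
p(11) + C*156 = (-2/3 + (2/3)*11 + (2/3)*11**2) + 16*156 = (-2/3 + 22/3 + (2/3)*121) + 2496 = (-2/3 + 22/3 + 242/3) + 2496 = 262/3 + 2496 = 7750/3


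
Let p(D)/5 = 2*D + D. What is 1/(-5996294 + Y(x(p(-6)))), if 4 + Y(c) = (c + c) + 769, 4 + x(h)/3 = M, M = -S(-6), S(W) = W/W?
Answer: -1/5995559 ≈ -1.6679e-7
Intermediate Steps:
S(W) = 1
p(D) = 15*D (p(D) = 5*(2*D + D) = 5*(3*D) = 15*D)
M = -1 (M = -1*1 = -1)
x(h) = -15 (x(h) = -12 + 3*(-1) = -12 - 3 = -15)
Y(c) = 765 + 2*c (Y(c) = -4 + ((c + c) + 769) = -4 + (2*c + 769) = -4 + (769 + 2*c) = 765 + 2*c)
1/(-5996294 + Y(x(p(-6)))) = 1/(-5996294 + (765 + 2*(-15))) = 1/(-5996294 + (765 - 30)) = 1/(-5996294 + 735) = 1/(-5995559) = -1/5995559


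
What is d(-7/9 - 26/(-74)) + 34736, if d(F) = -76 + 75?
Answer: 34735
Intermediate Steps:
d(F) = -1
d(-7/9 - 26/(-74)) + 34736 = -1 + 34736 = 34735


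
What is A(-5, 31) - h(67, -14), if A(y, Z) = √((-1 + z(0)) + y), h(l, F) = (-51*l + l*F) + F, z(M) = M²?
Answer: 4369 + I*√6 ≈ 4369.0 + 2.4495*I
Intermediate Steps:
h(l, F) = F - 51*l + F*l (h(l, F) = (-51*l + F*l) + F = F - 51*l + F*l)
A(y, Z) = √(-1 + y) (A(y, Z) = √((-1 + 0²) + y) = √((-1 + 0) + y) = √(-1 + y))
A(-5, 31) - h(67, -14) = √(-1 - 5) - (-14 - 51*67 - 14*67) = √(-6) - (-14 - 3417 - 938) = I*√6 - 1*(-4369) = I*√6 + 4369 = 4369 + I*√6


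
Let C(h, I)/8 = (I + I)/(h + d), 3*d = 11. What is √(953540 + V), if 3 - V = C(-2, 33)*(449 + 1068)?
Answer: √11823935/5 ≈ 687.72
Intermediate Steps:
d = 11/3 (d = (⅓)*11 = 11/3 ≈ 3.6667)
C(h, I) = 16*I/(11/3 + h) (C(h, I) = 8*((I + I)/(h + 11/3)) = 8*((2*I)/(11/3 + h)) = 8*(2*I/(11/3 + h)) = 16*I/(11/3 + h))
V = -2402913/5 (V = 3 - 48*33/(11 + 3*(-2))*(449 + 1068) = 3 - 48*33/(11 - 6)*1517 = 3 - 48*33/5*1517 = 3 - 48*33*(⅕)*1517 = 3 - 1584*1517/5 = 3 - 1*2402928/5 = 3 - 2402928/5 = -2402913/5 ≈ -4.8058e+5)
√(953540 + V) = √(953540 - 2402913/5) = √(2364787/5) = √11823935/5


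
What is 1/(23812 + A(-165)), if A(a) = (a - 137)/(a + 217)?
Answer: 26/618961 ≈ 4.2006e-5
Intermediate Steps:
A(a) = (-137 + a)/(217 + a)
1/(23812 + A(-165)) = 1/(23812 + (-137 - 165)/(217 - 165)) = 1/(23812 - 302/52) = 1/(23812 + (1/52)*(-302)) = 1/(23812 - 151/26) = 1/(618961/26) = 26/618961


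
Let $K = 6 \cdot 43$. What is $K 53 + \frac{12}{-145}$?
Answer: $\frac{1982718}{145} \approx 13674.0$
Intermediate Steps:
$K = 258$
$K 53 + \frac{12}{-145} = 258 \cdot 53 + \frac{12}{-145} = 13674 + 12 \left(- \frac{1}{145}\right) = 13674 - \frac{12}{145} = \frac{1982718}{145}$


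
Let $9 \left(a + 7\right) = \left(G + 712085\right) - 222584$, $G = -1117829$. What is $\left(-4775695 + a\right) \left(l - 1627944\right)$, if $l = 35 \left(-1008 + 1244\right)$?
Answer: $\frac{70633845871864}{9} \approx 7.8482 \cdot 10^{12}$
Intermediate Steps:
$a = - \frac{628391}{9}$ ($a = -7 + \frac{\left(-1117829 + 712085\right) - 222584}{9} = -7 + \frac{-405744 - 222584}{9} = -7 + \frac{1}{9} \left(-628328\right) = -7 - \frac{628328}{9} = - \frac{628391}{9} \approx -69821.0$)
$l = 8260$ ($l = 35 \cdot 236 = 8260$)
$\left(-4775695 + a\right) \left(l - 1627944\right) = \left(-4775695 - \frac{628391}{9}\right) \left(8260 - 1627944\right) = \left(- \frac{43609646}{9}\right) \left(-1619684\right) = \frac{70633845871864}{9}$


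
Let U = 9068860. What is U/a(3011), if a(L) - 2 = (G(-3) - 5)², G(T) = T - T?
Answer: 9068860/27 ≈ 3.3588e+5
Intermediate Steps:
G(T) = 0
a(L) = 27 (a(L) = 2 + (0 - 5)² = 2 + (-5)² = 2 + 25 = 27)
U/a(3011) = 9068860/27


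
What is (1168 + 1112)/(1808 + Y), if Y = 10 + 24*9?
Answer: 380/339 ≈ 1.1209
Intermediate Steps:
Y = 226 (Y = 10 + 216 = 226)
(1168 + 1112)/(1808 + Y) = (1168 + 1112)/(1808 + 226) = 2280/2034 = 2280*(1/2034) = 380/339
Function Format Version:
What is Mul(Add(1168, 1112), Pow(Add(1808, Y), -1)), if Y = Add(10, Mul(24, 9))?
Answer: Rational(380, 339) ≈ 1.1209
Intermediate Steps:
Y = 226 (Y = Add(10, 216) = 226)
Mul(Add(1168, 1112), Pow(Add(1808, Y), -1)) = Mul(Add(1168, 1112), Pow(Add(1808, 226), -1)) = Mul(2280, Pow(2034, -1)) = Mul(2280, Rational(1, 2034)) = Rational(380, 339)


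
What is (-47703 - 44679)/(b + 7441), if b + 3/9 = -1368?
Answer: -138573/9109 ≈ -15.213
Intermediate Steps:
b = -4105/3 (b = -1/3 - 1368 = -4105/3 ≈ -1368.3)
(-47703 - 44679)/(b + 7441) = (-47703 - 44679)/(-4105/3 + 7441) = -92382/18218/3 = -92382*3/18218 = -138573/9109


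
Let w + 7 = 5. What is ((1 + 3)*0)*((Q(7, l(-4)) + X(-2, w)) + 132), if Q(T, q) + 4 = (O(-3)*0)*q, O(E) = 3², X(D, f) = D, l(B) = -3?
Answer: 0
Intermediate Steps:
w = -2 (w = -7 + 5 = -2)
O(E) = 9
Q(T, q) = -4 (Q(T, q) = -4 + (9*0)*q = -4 + 0*q = -4 + 0 = -4)
((1 + 3)*0)*((Q(7, l(-4)) + X(-2, w)) + 132) = ((1 + 3)*0)*((-4 - 2) + 132) = (4*0)*(-6 + 132) = 0*126 = 0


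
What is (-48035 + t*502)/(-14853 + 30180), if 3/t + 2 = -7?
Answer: -144607/45981 ≈ -3.1449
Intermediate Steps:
t = -1/3 (t = 3/(-2 - 7) = 3/(-9) = 3*(-1/9) = -1/3 ≈ -0.33333)
(-48035 + t*502)/(-14853 + 30180) = (-48035 - 1/3*502)/(-14853 + 30180) = (-48035 - 502/3)/15327 = -144607/3*1/15327 = -144607/45981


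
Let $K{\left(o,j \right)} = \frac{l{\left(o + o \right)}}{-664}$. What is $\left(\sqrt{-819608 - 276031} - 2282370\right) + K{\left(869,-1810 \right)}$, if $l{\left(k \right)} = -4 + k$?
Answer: $- \frac{757747707}{332} + i \sqrt{1095639} \approx -2.2824 \cdot 10^{6} + 1046.7 i$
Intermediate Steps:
$K{\left(o,j \right)} = \frac{1}{166} - \frac{o}{332}$ ($K{\left(o,j \right)} = \frac{-4 + \left(o + o\right)}{-664} = \left(-4 + 2 o\right) \left(- \frac{1}{664}\right) = \frac{1}{166} - \frac{o}{332}$)
$\left(\sqrt{-819608 - 276031} - 2282370\right) + K{\left(869,-1810 \right)} = \left(\sqrt{-819608 - 276031} - 2282370\right) + \left(\frac{1}{166} - \frac{869}{332}\right) = \left(\sqrt{-1095639} - 2282370\right) + \left(\frac{1}{166} - \frac{869}{332}\right) = \left(i \sqrt{1095639} - 2282370\right) - \frac{867}{332} = \left(-2282370 + i \sqrt{1095639}\right) - \frac{867}{332} = - \frac{757747707}{332} + i \sqrt{1095639}$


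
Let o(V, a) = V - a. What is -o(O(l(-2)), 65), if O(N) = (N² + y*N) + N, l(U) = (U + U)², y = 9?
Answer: -351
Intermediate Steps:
l(U) = 4*U² (l(U) = (2*U)² = 4*U²)
O(N) = N² + 10*N (O(N) = (N² + 9*N) + N = N² + 10*N)
-o(O(l(-2)), 65) = -((4*(-2)²)*(10 + 4*(-2)²) - 1*65) = -((4*4)*(10 + 4*4) - 65) = -(16*(10 + 16) - 65) = -(16*26 - 65) = -(416 - 65) = -1*351 = -351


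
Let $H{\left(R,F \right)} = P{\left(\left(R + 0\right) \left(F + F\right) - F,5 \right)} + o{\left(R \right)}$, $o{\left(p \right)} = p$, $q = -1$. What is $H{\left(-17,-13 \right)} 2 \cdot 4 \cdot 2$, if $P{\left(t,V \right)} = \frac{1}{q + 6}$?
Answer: $- \frac{1344}{5} \approx -268.8$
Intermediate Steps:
$P{\left(t,V \right)} = \frac{1}{5}$ ($P{\left(t,V \right)} = \frac{1}{-1 + 6} = \frac{1}{5}$)
$H{\left(R,F \right)} = \frac{1}{5} + R$
$H{\left(-17,-13 \right)} 2 \cdot 4 \cdot 2 = \left(\frac{1}{5} - 17\right) 2 \cdot 4 \cdot 2 = - \frac{84 \cdot 8 \cdot 2}{5} = \left(- \frac{84}{5}\right) 16 = - \frac{1344}{5}$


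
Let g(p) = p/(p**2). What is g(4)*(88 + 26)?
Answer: 57/2 ≈ 28.500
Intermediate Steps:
g(p) = 1/p (g(p) = p/p**2 = 1/p)
g(4)*(88 + 26) = (88 + 26)/4 = (1/4)*114 = 57/2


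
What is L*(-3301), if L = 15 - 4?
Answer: -36311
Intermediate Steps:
L = 11
L*(-3301) = 11*(-3301) = -36311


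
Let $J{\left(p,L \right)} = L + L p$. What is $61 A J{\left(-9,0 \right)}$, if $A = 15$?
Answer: $0$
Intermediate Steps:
$61 A J{\left(-9,0 \right)} = 61 \cdot 15 \cdot 0 \left(1 - 9\right) = 915 \cdot 0 \left(-8\right) = 915 \cdot 0 = 0$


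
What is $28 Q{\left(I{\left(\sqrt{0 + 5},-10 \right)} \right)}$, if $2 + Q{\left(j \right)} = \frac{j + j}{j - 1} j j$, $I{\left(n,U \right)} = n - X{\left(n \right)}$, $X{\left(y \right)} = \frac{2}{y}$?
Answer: $\frac{854}{5} + \frac{378 \sqrt{5}}{5} \approx 339.85$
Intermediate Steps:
$I{\left(n,U \right)} = n - \frac{2}{n}$
$Q{\left(j \right)} = -2 + \frac{2 j^{3}}{-1 + j}$ ($Q{\left(j \right)} = -2 + \frac{j + j}{j - 1} j j = -2 + \frac{2 j}{-1 + j} j j = -2 + \frac{2 j^{2}}{-1 + j} j = -2 + \frac{2 j^{3}}{-1 + j}$)
$28 Q{\left(I{\left(\sqrt{0 + 5},-10 \right)} \right)} = 28 \frac{2 \left(1 + \left(\sqrt{0 + 5} - \frac{2}{\sqrt{0 + 5}}\right)^{3} - \left(\sqrt{0 + 5} - \frac{2}{\sqrt{0 + 5}}\right)\right)}{-1 + \left(\sqrt{0 + 5} - \frac{2}{\sqrt{0 + 5}}\right)} = 28 \frac{2 \left(1 + \left(\sqrt{5} - \frac{2}{\sqrt{5}}\right)^{3} - \left(\sqrt{5} - \frac{2}{\sqrt{5}}\right)\right)}{-1 + \left(\sqrt{5} - \frac{2}{\sqrt{5}}\right)} = 28 \frac{2 \left(1 + \left(\sqrt{5} - 2 \frac{\sqrt{5}}{5}\right)^{3} - \left(\sqrt{5} - 2 \frac{\sqrt{5}}{5}\right)\right)}{-1 + \left(\sqrt{5} - 2 \frac{\sqrt{5}}{5}\right)} = 28 \frac{2 \left(1 + \left(\sqrt{5} - \frac{2 \sqrt{5}}{5}\right)^{3} - \left(\sqrt{5} - \frac{2 \sqrt{5}}{5}\right)\right)}{-1 + \left(\sqrt{5} - \frac{2 \sqrt{5}}{5}\right)} = 28 \frac{2 \left(1 + \left(\frac{3 \sqrt{5}}{5}\right)^{3} - \frac{3 \sqrt{5}}{5}\right)}{-1 + \frac{3 \sqrt{5}}{5}} = 28 \frac{2 \left(1 + \frac{27 \sqrt{5}}{25} - \frac{3 \sqrt{5}}{5}\right)}{-1 + \frac{3 \sqrt{5}}{5}} = 28 \frac{2 \left(1 + \frac{12 \sqrt{5}}{25}\right)}{-1 + \frac{3 \sqrt{5}}{5}} = \frac{56 \left(1 + \frac{12 \sqrt{5}}{25}\right)}{-1 + \frac{3 \sqrt{5}}{5}}$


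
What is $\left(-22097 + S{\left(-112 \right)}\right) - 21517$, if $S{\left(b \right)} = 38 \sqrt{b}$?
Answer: $-43614 + 152 i \sqrt{7} \approx -43614.0 + 402.15 i$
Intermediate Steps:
$\left(-22097 + S{\left(-112 \right)}\right) - 21517 = \left(-22097 + 38 \sqrt{-112}\right) - 21517 = \left(-22097 + 38 \cdot 4 i \sqrt{7}\right) - 21517 = \left(-22097 + 152 i \sqrt{7}\right) - 21517 = -43614 + 152 i \sqrt{7}$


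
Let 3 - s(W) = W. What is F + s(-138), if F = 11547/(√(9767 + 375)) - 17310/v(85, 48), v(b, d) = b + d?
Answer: 1443/133 + 11547*√10142/10142 ≈ 125.51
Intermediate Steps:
s(W) = 3 - W
F = -17310/133 + 11547*√10142/10142 (F = 11547/(√(9767 + 375)) - 17310/(85 + 48) = 11547/(√10142) - 17310/133 = 11547*(√10142/10142) - 17310*1/133 = 11547*√10142/10142 - 17310/133 = -17310/133 + 11547*√10142/10142 ≈ -15.492)
F + s(-138) = (-17310/133 + 11547*√10142/10142) + (3 - 1*(-138)) = (-17310/133 + 11547*√10142/10142) + (3 + 138) = (-17310/133 + 11547*√10142/10142) + 141 = 1443/133 + 11547*√10142/10142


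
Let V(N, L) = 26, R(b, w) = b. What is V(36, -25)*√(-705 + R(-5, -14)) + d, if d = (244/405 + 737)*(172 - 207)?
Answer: -2091103/81 + 26*I*√710 ≈ -25816.0 + 692.79*I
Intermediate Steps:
d = -2091103/81 (d = (244*(1/405) + 737)*(-35) = (244/405 + 737)*(-35) = (298729/405)*(-35) = -2091103/81 ≈ -25816.)
V(36, -25)*√(-705 + R(-5, -14)) + d = 26*√(-705 - 5) - 2091103/81 = 26*√(-710) - 2091103/81 = 26*(I*√710) - 2091103/81 = 26*I*√710 - 2091103/81 = -2091103/81 + 26*I*√710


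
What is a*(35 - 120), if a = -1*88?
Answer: 7480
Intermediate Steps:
a = -88
a*(35 - 120) = -88*(35 - 120) = -88*(-85) = 7480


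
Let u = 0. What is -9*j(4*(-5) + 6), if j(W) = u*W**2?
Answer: 0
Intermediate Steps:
j(W) = 0 (j(W) = 0*W**2 = 0)
-9*j(4*(-5) + 6) = -9*0 = 0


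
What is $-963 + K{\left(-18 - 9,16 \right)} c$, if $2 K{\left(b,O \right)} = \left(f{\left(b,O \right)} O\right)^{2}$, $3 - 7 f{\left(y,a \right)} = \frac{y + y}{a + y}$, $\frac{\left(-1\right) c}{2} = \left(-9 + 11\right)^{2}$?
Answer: $- \frac{125739}{121} \approx -1039.2$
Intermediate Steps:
$c = -8$ ($c = - 2 \left(-9 + 11\right)^{2} = - 2 \cdot 2^{2} = \left(-2\right) 4 = -8$)
$f{\left(y,a \right)} = \frac{3}{7} - \frac{2 y}{7 \left(a + y\right)}$ ($f{\left(y,a \right)} = \frac{3}{7} - \frac{\left(y + y\right) \frac{1}{a + y}}{7} = \frac{3}{7} - \frac{2 y \frac{1}{a + y}}{7} = \frac{3}{7} - \frac{2 y}{7 \left(a + y\right)}$)
$K{\left(b,O \right)} = \frac{O^{2} \left(b + 3 O\right)^{2}}{98 \left(O + b\right)^{2}}$ ($K{\left(b,O \right)} = \frac{\left(\frac{b + 3 O}{7 \left(O + b\right)} O\right)^{2}}{2} = \frac{\left(\frac{O \left(b + 3 O\right)}{7 \left(O + b\right)}\right)^{2}}{2} = \frac{\frac{1}{49} O^{2} \frac{1}{\left(O + b\right)^{2}} \left(b + 3 O\right)^{2}}{2} = \frac{O^{2} \left(b + 3 O\right)^{2}}{98 \left(O + b\right)^{2}}$)
$-963 + K{\left(-18 - 9,16 \right)} c = -963 + \frac{16^{2} \left(\left(-18 - 9\right) + 3 \cdot 16\right)^{2}}{98 \left(16 - 27\right)^{2}} \left(-8\right) = -963 + \frac{1}{98} \cdot 256 \frac{1}{\left(16 - 27\right)^{2}} \left(-27 + 48\right)^{2} \left(-8\right) = -963 + \frac{1}{98} \cdot 256 \cdot \frac{1}{121} \cdot 21^{2} \left(-8\right) = -963 + \frac{1}{98} \cdot 256 \cdot \frac{1}{121} \cdot 441 \left(-8\right) = -963 + \frac{1152}{121} \left(-8\right) = -963 - \frac{9216}{121} = - \frac{125739}{121}$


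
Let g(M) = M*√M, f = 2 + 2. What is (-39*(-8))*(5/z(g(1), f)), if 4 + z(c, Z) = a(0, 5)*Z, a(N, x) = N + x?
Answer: 195/2 ≈ 97.500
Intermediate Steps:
f = 4
g(M) = M^(3/2)
z(c, Z) = -4 + 5*Z (z(c, Z) = -4 + (0 + 5)*Z = -4 + 5*Z)
(-39*(-8))*(5/z(g(1), f)) = (-39*(-8))*(5/(-4 + 5*4)) = 312*(5/(-4 + 20)) = 312*(5/16) = 195/2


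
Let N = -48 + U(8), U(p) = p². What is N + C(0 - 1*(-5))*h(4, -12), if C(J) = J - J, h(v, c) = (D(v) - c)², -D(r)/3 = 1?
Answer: 16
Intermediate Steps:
D(r) = -3 (D(r) = -3*1 = -3)
h(v, c) = (-3 - c)²
C(J) = 0
N = 16 (N = -48 + 8² = -48 + 64 = 16)
N + C(0 - 1*(-5))*h(4, -12) = 16 + 0*(3 - 12)² = 16 + 0*(-9)² = 16 + 0*81 = 16 + 0 = 16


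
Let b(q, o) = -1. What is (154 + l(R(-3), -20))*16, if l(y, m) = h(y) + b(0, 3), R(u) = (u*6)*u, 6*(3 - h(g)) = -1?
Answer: 7496/3 ≈ 2498.7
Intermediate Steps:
h(g) = 19/6 (h(g) = 3 - ⅙*(-1) = 3 + ⅙ = 19/6)
R(u) = 6*u² (R(u) = (6*u)*u = 6*u²)
l(y, m) = 13/6 (l(y, m) = 19/6 - 1 = 13/6)
(154 + l(R(-3), -20))*16 = (154 + 13/6)*16 = (937/6)*16 = 7496/3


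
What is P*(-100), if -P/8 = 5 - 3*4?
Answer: -5600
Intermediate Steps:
P = 56 (P = -8*(5 - 3*4) = -8*(5 - 12) = -8*(-7) = 56)
P*(-100) = 56*(-100) = -5600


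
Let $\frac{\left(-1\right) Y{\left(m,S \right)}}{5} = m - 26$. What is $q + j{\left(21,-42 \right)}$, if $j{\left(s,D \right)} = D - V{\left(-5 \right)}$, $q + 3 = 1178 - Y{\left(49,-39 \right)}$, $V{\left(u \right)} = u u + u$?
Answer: $1228$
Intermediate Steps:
$V{\left(u \right)} = u + u^{2}$ ($V{\left(u \right)} = u^{2} + u = u + u^{2}$)
$Y{\left(m,S \right)} = 130 - 5 m$ ($Y{\left(m,S \right)} = - 5 \left(m - 26\right) = - 5 \left(-26 + m\right) = 130 - 5 m$)
$q = 1290$ ($q = -3 + \left(1178 - \left(130 - 245\right)\right) = -3 + \left(1178 - -115\right) = -3 + \left(1178 + 115\right) = -3 + 1293 = 1290$)
$j{\left(s,D \right)} = -20 + D$ ($j{\left(s,D \right)} = D - - 5 \left(1 - 5\right) = D - \left(-5\right) \left(-4\right) = D - 20 = -20 + D$)
$q + j{\left(21,-42 \right)} = 1290 - 62 = 1228$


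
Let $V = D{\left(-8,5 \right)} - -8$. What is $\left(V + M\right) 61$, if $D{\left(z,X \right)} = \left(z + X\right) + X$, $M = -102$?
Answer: $-5612$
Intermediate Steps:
$D{\left(z,X \right)} = z + 2 X$ ($D{\left(z,X \right)} = \left(X + z\right) + X = z + 2 X$)
$V = 10$ ($V = \left(-8 + 2 \cdot 5\right) - -8 = \left(-8 + 10\right) + 8 = 2 + 8 = 10$)
$\left(V + M\right) 61 = \left(10 - 102\right) 61 = \left(-92\right) 61 = -5612$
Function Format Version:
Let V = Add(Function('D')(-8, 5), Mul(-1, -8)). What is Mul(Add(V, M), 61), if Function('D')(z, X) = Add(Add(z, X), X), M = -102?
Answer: -5612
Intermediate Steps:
Function('D')(z, X) = Add(z, Mul(2, X)) (Function('D')(z, X) = Add(Add(X, z), X) = Add(z, Mul(2, X)))
V = 10 (V = Add(Add(-8, Mul(2, 5)), Mul(-1, -8)) = Add(Add(-8, 10), 8) = Add(2, 8) = 10)
Mul(Add(V, M), 61) = Mul(Add(10, -102), 61) = Mul(-92, 61) = -5612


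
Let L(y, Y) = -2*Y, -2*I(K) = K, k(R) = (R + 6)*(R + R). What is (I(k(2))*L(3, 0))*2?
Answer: 0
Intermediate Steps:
k(R) = 2*R*(6 + R) (k(R) = (6 + R)*(2*R) = 2*R*(6 + R))
I(K) = -K/2
(I(k(2))*L(3, 0))*2 = ((-2*(6 + 2))*(-2*0))*2 = (-2*8*0)*2 = (-½*32*0)*2 = -16*0*2 = 0*2 = 0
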